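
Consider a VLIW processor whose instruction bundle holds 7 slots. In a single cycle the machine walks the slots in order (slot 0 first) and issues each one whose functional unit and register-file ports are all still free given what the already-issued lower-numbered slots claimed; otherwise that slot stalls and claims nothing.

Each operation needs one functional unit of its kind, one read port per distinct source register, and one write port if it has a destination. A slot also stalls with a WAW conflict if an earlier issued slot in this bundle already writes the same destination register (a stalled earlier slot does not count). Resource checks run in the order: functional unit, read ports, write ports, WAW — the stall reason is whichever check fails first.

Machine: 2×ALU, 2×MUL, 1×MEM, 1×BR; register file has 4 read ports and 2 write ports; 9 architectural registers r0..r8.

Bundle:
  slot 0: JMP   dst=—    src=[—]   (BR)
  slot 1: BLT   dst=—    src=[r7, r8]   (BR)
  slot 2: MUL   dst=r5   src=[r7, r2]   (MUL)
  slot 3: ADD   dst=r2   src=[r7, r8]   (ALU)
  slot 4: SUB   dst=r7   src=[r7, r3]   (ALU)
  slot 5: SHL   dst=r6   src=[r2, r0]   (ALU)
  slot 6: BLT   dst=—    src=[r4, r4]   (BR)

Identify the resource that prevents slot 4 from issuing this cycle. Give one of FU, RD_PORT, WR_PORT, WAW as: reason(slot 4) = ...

reason(slot 4) = RD_PORT

slot 0 (BR): ISSUE — free A2,Mu2,Ld1,B0 rp4 wp2
slot 1 (BR): stall FU — free A2,Mu2,Ld1,B0 rp4 wp2
slot 2 (MUL): ISSUE — free A2,Mu1,Ld1,B0 rp2 wp1
slot 3 (ALU): ISSUE — free A1,Mu1,Ld1,B0 rp0 wp0
slot 4 (ALU): stall RD_PORT — free A1,Mu1,Ld1,B0 rp0 wp0
slot 5 (ALU): stall RD_PORT — free A1,Mu1,Ld1,B0 rp0 wp0
slot 6 (BR): stall FU — free A1,Mu1,Ld1,B0 rp0 wp0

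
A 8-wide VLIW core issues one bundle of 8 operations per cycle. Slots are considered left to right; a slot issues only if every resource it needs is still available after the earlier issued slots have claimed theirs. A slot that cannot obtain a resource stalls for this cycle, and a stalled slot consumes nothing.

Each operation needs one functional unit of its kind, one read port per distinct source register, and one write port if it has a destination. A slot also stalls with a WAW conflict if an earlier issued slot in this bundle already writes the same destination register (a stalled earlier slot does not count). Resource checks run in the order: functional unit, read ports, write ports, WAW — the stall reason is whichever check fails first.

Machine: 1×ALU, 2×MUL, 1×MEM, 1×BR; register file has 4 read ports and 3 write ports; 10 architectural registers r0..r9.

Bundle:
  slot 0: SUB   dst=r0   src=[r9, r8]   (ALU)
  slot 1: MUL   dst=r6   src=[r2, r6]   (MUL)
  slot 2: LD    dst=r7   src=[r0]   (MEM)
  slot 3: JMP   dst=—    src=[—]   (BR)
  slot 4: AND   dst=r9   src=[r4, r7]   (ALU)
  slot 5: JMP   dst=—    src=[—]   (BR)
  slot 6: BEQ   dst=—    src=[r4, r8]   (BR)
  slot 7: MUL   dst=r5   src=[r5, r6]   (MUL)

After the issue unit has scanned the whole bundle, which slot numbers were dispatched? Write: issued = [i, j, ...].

#0 ALU src=r9,r8 dispatched  <A:0 Mu:2 Ld:1 B:1 rd:2 wr:2>
#1 MUL src=r2,r6 dispatched  <A:0 Mu:1 Ld:1 B:1 rd:0 wr:1>
#2 MEM src=r0 held:RD_PORT  <A:0 Mu:1 Ld:1 B:1 rd:0 wr:1>
#3 BR src=- dispatched  <A:0 Mu:1 Ld:1 B:0 rd:0 wr:1>
#4 ALU src=r4,r7 held:FU  <A:0 Mu:1 Ld:1 B:0 rd:0 wr:1>
#5 BR src=- held:FU  <A:0 Mu:1 Ld:1 B:0 rd:0 wr:1>
#6 BR src=r4,r8 held:FU  <A:0 Mu:1 Ld:1 B:0 rd:0 wr:1>
#7 MUL src=r5,r6 held:RD_PORT  <A:0 Mu:1 Ld:1 B:0 rd:0 wr:1>

issued = [0, 1, 3]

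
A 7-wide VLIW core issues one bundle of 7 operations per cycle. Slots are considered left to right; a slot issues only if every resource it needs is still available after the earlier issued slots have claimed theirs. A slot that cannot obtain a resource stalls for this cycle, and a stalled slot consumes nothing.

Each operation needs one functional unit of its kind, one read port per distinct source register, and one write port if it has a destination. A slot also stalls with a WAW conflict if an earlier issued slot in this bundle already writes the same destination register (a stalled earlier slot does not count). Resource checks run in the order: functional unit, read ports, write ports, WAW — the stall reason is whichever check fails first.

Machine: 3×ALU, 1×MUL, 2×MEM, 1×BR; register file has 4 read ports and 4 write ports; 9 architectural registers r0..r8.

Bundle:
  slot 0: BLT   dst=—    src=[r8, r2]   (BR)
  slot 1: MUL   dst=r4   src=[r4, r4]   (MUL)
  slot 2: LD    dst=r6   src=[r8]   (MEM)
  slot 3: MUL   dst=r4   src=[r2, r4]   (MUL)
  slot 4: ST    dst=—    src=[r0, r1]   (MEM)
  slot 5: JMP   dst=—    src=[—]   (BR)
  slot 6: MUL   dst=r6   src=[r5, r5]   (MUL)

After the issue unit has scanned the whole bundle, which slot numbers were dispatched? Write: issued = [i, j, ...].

slot 0 (BR): ISSUE — free A3,Mu1,Ld2,B0 rp2 wp4
slot 1 (MUL): ISSUE — free A3,Mu0,Ld2,B0 rp1 wp3
slot 2 (MEM): ISSUE — free A3,Mu0,Ld1,B0 rp0 wp2
slot 3 (MUL): stall FU — free A3,Mu0,Ld1,B0 rp0 wp2
slot 4 (MEM): stall RD_PORT — free A3,Mu0,Ld1,B0 rp0 wp2
slot 5 (BR): stall FU — free A3,Mu0,Ld1,B0 rp0 wp2
slot 6 (MUL): stall FU — free A3,Mu0,Ld1,B0 rp0 wp2

issued = [0, 1, 2]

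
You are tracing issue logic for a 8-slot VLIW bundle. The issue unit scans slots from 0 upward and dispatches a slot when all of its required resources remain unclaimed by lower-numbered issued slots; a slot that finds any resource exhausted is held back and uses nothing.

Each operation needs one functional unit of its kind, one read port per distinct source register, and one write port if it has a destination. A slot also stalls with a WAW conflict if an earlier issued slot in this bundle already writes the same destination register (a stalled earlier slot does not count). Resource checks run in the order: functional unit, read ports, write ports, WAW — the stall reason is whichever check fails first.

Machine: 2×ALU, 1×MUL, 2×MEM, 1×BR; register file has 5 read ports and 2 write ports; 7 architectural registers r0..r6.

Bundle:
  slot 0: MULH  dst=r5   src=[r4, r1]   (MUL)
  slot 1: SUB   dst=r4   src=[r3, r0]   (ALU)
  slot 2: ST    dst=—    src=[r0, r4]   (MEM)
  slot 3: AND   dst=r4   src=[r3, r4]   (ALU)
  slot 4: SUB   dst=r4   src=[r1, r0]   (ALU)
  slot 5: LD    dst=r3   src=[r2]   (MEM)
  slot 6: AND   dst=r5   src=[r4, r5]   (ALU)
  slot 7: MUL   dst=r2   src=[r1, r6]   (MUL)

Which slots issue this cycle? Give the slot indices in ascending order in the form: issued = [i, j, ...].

issued = [0, 1]

slot 0 (MUL): ISSUE — free A2,Mu0,Ld2,B1 rp3 wp1
slot 1 (ALU): ISSUE — free A1,Mu0,Ld2,B1 rp1 wp0
slot 2 (MEM): stall RD_PORT — free A1,Mu0,Ld2,B1 rp1 wp0
slot 3 (ALU): stall RD_PORT — free A1,Mu0,Ld2,B1 rp1 wp0
slot 4 (ALU): stall RD_PORT — free A1,Mu0,Ld2,B1 rp1 wp0
slot 5 (MEM): stall WR_PORT — free A1,Mu0,Ld2,B1 rp1 wp0
slot 6 (ALU): stall RD_PORT — free A1,Mu0,Ld2,B1 rp1 wp0
slot 7 (MUL): stall FU — free A1,Mu0,Ld2,B1 rp1 wp0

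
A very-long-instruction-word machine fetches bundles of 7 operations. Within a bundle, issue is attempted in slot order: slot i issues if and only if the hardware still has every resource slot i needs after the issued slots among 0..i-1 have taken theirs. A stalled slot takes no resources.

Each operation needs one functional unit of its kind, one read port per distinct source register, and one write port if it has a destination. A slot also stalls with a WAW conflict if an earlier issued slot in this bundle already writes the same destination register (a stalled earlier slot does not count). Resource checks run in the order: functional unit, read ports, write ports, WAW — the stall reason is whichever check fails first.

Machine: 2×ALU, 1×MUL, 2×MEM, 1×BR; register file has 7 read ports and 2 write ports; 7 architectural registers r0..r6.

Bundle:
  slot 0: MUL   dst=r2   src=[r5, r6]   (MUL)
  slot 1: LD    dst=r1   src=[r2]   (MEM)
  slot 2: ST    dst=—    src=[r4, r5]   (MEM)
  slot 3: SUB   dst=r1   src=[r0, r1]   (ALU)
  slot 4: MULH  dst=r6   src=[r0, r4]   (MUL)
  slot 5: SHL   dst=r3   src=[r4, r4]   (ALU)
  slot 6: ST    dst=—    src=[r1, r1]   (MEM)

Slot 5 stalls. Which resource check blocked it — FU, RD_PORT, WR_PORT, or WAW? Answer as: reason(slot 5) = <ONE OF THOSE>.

#0 MUL src=r5,r6 dispatched  <A:2 Mu:0 Ld:2 B:1 rd:5 wr:1>
#1 MEM src=r2 dispatched  <A:2 Mu:0 Ld:1 B:1 rd:4 wr:0>
#2 MEM src=r4,r5 dispatched  <A:2 Mu:0 Ld:0 B:1 rd:2 wr:0>
#3 ALU src=r0,r1 held:WR_PORT  <A:2 Mu:0 Ld:0 B:1 rd:2 wr:0>
#4 MUL src=r0,r4 held:FU  <A:2 Mu:0 Ld:0 B:1 rd:2 wr:0>
#5 ALU src=r4,r4 held:WR_PORT  <A:2 Mu:0 Ld:0 B:1 rd:2 wr:0>
#6 MEM src=r1,r1 held:FU  <A:2 Mu:0 Ld:0 B:1 rd:2 wr:0>

reason(slot 5) = WR_PORT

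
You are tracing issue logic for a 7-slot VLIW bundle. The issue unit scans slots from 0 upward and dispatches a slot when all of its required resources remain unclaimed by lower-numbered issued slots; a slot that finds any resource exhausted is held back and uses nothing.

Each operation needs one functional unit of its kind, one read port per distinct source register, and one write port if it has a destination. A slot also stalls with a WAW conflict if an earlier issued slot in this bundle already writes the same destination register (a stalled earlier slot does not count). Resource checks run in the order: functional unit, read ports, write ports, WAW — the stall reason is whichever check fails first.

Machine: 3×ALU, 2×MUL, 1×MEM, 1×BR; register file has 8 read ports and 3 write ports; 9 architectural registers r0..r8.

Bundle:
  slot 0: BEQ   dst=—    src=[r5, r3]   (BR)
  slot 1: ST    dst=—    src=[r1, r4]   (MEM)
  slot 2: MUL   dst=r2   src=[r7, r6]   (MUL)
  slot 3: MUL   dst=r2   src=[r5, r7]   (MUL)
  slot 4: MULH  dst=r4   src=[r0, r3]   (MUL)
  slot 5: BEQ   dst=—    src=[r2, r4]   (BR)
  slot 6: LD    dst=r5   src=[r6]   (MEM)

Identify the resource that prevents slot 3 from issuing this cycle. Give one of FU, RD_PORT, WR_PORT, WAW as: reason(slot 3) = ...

reason(slot 3) = WAW

  0. BR ⇒ go  {3A/2Mu/1Ld/0B | 6r 3w}
  1. MEM ⇒ go  {3A/2Mu/0Ld/0B | 4r 3w}
  2. MUL→r2 ⇒ go  {3A/1Mu/0Ld/0B | 2r 2w}
  3. MUL→r2 ⇒ no(WAW)  {3A/1Mu/0Ld/0B | 2r 2w}
  4. MUL→r4 ⇒ go  {3A/0Mu/0Ld/0B | 0r 1w}
  5. BR ⇒ no(FU)  {3A/0Mu/0Ld/0B | 0r 1w}
  6. MEM→r5 ⇒ no(FU)  {3A/0Mu/0Ld/0B | 0r 1w}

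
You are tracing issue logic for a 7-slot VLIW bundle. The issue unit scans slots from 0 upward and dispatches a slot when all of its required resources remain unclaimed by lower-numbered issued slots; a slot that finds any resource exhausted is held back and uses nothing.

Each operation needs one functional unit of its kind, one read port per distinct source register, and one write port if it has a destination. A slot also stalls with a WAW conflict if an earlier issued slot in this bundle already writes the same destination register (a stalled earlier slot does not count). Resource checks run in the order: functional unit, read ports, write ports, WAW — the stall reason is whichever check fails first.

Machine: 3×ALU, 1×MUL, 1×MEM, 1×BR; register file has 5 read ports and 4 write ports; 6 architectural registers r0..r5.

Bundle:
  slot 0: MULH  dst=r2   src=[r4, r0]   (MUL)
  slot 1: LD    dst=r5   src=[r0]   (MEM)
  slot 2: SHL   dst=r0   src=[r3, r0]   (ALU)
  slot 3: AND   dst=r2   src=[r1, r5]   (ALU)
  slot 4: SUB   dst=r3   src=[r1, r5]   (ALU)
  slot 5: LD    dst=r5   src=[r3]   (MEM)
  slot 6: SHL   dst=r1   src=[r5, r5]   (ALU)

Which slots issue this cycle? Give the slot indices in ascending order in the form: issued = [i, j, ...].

  0. MUL→r2 ⇒ go  {3A/0Mu/1Ld/1B | 3r 3w}
  1. MEM→r5 ⇒ go  {3A/0Mu/0Ld/1B | 2r 2w}
  2. ALU→r0 ⇒ go  {2A/0Mu/0Ld/1B | 0r 1w}
  3. ALU→r2 ⇒ no(RD_PORT)  {2A/0Mu/0Ld/1B | 0r 1w}
  4. ALU→r3 ⇒ no(RD_PORT)  {2A/0Mu/0Ld/1B | 0r 1w}
  5. MEM→r5 ⇒ no(FU)  {2A/0Mu/0Ld/1B | 0r 1w}
  6. ALU→r1 ⇒ no(RD_PORT)  {2A/0Mu/0Ld/1B | 0r 1w}

issued = [0, 1, 2]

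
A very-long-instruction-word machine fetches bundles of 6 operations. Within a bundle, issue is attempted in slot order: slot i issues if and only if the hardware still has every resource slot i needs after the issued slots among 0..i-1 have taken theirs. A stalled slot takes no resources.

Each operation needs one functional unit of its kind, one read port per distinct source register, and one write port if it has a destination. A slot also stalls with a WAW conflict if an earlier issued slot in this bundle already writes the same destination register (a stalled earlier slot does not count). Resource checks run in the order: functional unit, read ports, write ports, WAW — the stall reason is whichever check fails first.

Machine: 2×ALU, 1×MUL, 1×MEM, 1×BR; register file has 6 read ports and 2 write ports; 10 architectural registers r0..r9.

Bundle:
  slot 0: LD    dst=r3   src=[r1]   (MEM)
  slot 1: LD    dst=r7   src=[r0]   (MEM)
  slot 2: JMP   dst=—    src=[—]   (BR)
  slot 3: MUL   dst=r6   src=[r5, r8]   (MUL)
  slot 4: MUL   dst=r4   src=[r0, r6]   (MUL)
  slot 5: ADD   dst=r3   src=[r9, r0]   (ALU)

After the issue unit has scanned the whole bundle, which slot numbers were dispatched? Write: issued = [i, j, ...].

issued = [0, 2, 3]

#0 MEM src=r1 dispatched  <A:2 Mu:1 Ld:0 B:1 rd:5 wr:1>
#1 MEM src=r0 held:FU  <A:2 Mu:1 Ld:0 B:1 rd:5 wr:1>
#2 BR src=- dispatched  <A:2 Mu:1 Ld:0 B:0 rd:5 wr:1>
#3 MUL src=r5,r8 dispatched  <A:2 Mu:0 Ld:0 B:0 rd:3 wr:0>
#4 MUL src=r0,r6 held:FU  <A:2 Mu:0 Ld:0 B:0 rd:3 wr:0>
#5 ALU src=r9,r0 held:WR_PORT  <A:2 Mu:0 Ld:0 B:0 rd:3 wr:0>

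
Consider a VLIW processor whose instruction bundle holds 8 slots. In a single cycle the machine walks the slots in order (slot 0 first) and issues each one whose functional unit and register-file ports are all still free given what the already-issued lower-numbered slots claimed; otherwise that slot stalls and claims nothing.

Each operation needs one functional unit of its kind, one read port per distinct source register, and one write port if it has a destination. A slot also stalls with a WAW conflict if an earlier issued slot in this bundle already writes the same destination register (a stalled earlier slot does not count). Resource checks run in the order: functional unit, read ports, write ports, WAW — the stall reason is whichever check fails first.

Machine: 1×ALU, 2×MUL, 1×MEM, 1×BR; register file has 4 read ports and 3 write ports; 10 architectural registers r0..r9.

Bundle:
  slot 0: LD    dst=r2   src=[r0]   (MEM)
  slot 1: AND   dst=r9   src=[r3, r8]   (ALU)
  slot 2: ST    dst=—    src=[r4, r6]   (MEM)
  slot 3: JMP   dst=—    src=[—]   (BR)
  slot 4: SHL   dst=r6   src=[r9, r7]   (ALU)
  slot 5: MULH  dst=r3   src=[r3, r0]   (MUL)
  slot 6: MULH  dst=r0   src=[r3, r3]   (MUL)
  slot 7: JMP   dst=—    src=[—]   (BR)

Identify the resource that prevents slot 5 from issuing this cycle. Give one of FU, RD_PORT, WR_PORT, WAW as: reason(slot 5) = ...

reason(slot 5) = RD_PORT

slot 0 (MEM): ISSUE — free A1,Mu2,Ld0,B1 rp3 wp2
slot 1 (ALU): ISSUE — free A0,Mu2,Ld0,B1 rp1 wp1
slot 2 (MEM): stall FU — free A0,Mu2,Ld0,B1 rp1 wp1
slot 3 (BR): ISSUE — free A0,Mu2,Ld0,B0 rp1 wp1
slot 4 (ALU): stall FU — free A0,Mu2,Ld0,B0 rp1 wp1
slot 5 (MUL): stall RD_PORT — free A0,Mu2,Ld0,B0 rp1 wp1
slot 6 (MUL): ISSUE — free A0,Mu1,Ld0,B0 rp0 wp0
slot 7 (BR): stall FU — free A0,Mu1,Ld0,B0 rp0 wp0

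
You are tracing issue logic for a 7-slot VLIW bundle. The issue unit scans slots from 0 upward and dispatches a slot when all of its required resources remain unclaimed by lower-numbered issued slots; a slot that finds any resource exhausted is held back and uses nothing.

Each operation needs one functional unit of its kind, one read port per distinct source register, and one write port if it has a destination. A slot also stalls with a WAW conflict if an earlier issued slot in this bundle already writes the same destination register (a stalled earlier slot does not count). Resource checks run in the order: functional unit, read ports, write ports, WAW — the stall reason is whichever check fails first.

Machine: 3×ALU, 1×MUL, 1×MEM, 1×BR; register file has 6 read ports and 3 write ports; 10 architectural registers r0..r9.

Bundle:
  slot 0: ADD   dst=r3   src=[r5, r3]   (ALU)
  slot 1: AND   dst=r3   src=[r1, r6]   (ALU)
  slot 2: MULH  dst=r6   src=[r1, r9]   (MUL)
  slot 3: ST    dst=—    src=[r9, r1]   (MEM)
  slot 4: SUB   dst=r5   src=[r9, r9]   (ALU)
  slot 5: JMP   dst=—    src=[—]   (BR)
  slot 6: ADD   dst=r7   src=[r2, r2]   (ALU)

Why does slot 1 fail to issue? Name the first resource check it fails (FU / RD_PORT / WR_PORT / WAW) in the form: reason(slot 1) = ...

  0. ALU→r3 ⇒ go  {2A/1Mu/1Ld/1B | 4r 2w}
  1. ALU→r3 ⇒ no(WAW)  {2A/1Mu/1Ld/1B | 4r 2w}
  2. MUL→r6 ⇒ go  {2A/0Mu/1Ld/1B | 2r 1w}
  3. MEM ⇒ go  {2A/0Mu/0Ld/1B | 0r 1w}
  4. ALU→r5 ⇒ no(RD_PORT)  {2A/0Mu/0Ld/1B | 0r 1w}
  5. BR ⇒ go  {2A/0Mu/0Ld/0B | 0r 1w}
  6. ALU→r7 ⇒ no(RD_PORT)  {2A/0Mu/0Ld/0B | 0r 1w}

reason(slot 1) = WAW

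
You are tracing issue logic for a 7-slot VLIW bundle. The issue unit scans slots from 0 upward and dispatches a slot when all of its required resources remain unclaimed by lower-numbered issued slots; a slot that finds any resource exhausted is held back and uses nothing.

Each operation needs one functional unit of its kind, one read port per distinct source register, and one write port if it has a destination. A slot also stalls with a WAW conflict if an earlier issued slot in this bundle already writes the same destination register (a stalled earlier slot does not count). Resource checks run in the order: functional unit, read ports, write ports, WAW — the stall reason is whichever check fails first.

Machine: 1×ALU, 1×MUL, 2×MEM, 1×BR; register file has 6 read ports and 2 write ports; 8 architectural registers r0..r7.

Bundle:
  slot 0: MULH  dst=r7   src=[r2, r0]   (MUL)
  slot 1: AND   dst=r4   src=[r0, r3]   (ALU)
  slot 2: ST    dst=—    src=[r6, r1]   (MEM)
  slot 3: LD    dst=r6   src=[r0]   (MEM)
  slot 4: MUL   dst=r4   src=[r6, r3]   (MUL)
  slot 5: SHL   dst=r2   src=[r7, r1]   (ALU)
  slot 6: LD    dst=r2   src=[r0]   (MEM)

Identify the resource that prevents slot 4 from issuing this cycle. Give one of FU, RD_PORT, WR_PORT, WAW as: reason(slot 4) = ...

(0) want 1×MUL +2rd +1wr — yes → AL1|MU0|ME2|BR1|rd4|wr1
(1) want 1×ALU +2rd +1wr — yes → AL0|MU0|ME2|BR1|rd2|wr0
(2) want 1×MEM +2rd +0wr — yes → AL0|MU0|ME1|BR1|rd0|wr0
(3) want 1×MEM +1rd +1wr — RD_PORT → AL0|MU0|ME1|BR1|rd0|wr0
(4) want 1×MUL +2rd +1wr — FU → AL0|MU0|ME1|BR1|rd0|wr0
(5) want 1×ALU +2rd +1wr — FU → AL0|MU0|ME1|BR1|rd0|wr0
(6) want 1×MEM +1rd +1wr — RD_PORT → AL0|MU0|ME1|BR1|rd0|wr0

reason(slot 4) = FU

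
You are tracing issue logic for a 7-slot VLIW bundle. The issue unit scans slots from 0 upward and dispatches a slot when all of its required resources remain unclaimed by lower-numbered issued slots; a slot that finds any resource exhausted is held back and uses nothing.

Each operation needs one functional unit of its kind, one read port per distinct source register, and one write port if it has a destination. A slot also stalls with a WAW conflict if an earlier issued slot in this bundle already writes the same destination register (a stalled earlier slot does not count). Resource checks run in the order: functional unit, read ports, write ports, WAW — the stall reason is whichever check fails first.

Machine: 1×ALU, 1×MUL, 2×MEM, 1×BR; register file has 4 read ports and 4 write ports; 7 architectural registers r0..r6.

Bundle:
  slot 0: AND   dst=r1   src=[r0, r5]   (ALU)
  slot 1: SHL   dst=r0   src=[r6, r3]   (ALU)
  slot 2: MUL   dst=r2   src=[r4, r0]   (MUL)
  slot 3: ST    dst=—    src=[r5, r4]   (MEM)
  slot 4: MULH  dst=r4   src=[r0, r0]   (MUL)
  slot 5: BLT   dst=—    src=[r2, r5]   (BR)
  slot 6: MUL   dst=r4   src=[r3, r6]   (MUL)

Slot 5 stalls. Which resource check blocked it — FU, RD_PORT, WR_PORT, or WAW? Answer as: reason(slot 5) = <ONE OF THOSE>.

slot 0 (ALU): ISSUE — free A0,Mu1,Ld2,B1 rp2 wp3
slot 1 (ALU): stall FU — free A0,Mu1,Ld2,B1 rp2 wp3
slot 2 (MUL): ISSUE — free A0,Mu0,Ld2,B1 rp0 wp2
slot 3 (MEM): stall RD_PORT — free A0,Mu0,Ld2,B1 rp0 wp2
slot 4 (MUL): stall FU — free A0,Mu0,Ld2,B1 rp0 wp2
slot 5 (BR): stall RD_PORT — free A0,Mu0,Ld2,B1 rp0 wp2
slot 6 (MUL): stall FU — free A0,Mu0,Ld2,B1 rp0 wp2

reason(slot 5) = RD_PORT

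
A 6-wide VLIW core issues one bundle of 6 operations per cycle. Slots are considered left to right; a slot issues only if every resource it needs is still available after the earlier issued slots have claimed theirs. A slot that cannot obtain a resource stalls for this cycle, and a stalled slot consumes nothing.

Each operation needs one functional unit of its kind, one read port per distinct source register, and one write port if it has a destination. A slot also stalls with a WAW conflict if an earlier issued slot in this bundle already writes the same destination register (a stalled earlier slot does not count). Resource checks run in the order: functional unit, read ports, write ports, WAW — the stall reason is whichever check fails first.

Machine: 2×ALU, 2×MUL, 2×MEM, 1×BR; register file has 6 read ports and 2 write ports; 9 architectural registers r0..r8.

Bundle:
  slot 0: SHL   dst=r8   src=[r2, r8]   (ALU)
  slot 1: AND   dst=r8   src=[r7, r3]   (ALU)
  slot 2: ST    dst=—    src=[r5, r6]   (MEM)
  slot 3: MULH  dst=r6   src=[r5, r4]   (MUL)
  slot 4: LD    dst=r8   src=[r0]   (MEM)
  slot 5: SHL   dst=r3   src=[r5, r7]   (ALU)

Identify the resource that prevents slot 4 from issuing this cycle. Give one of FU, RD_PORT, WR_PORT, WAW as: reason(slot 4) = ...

slot 0 (ALU): ISSUE — free A1,Mu2,Ld2,B1 rp4 wp1
slot 1 (ALU): stall WAW — free A1,Mu2,Ld2,B1 rp4 wp1
slot 2 (MEM): ISSUE — free A1,Mu2,Ld1,B1 rp2 wp1
slot 3 (MUL): ISSUE — free A1,Mu1,Ld1,B1 rp0 wp0
slot 4 (MEM): stall RD_PORT — free A1,Mu1,Ld1,B1 rp0 wp0
slot 5 (ALU): stall RD_PORT — free A1,Mu1,Ld1,B1 rp0 wp0

reason(slot 4) = RD_PORT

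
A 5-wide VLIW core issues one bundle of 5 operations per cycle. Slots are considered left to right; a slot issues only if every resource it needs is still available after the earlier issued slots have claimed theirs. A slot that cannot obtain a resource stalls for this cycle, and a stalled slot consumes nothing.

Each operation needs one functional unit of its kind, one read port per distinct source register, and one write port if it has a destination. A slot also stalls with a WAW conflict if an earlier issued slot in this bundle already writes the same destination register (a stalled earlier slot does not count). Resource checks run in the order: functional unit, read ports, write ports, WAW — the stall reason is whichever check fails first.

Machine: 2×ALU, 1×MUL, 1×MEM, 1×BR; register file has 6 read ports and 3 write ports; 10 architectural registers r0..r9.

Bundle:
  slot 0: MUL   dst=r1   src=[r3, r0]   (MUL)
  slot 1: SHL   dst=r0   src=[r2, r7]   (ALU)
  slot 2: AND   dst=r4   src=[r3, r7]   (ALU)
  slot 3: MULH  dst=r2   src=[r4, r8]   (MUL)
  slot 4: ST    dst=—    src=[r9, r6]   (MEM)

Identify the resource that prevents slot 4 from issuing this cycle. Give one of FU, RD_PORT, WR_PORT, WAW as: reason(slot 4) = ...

  0. MUL→r1 ⇒ go  {2A/0Mu/1Ld/1B | 4r 2w}
  1. ALU→r0 ⇒ go  {1A/0Mu/1Ld/1B | 2r 1w}
  2. ALU→r4 ⇒ go  {0A/0Mu/1Ld/1B | 0r 0w}
  3. MUL→r2 ⇒ no(FU)  {0A/0Mu/1Ld/1B | 0r 0w}
  4. MEM ⇒ no(RD_PORT)  {0A/0Mu/1Ld/1B | 0r 0w}

reason(slot 4) = RD_PORT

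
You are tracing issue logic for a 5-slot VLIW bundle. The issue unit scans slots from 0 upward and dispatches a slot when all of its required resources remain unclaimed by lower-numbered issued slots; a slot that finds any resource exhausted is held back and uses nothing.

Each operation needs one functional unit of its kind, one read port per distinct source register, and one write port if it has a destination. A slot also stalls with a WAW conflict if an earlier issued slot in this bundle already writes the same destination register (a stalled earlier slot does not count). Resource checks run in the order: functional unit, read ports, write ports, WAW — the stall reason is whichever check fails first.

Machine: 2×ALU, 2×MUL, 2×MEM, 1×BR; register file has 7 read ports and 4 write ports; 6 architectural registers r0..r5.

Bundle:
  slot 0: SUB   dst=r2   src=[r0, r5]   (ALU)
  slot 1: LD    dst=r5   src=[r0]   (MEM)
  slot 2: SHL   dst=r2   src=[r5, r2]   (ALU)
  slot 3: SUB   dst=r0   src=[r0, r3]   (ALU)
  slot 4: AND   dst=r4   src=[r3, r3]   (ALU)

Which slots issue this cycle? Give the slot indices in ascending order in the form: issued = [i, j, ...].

issued = [0, 1, 3]

(0) want 1×ALU +2rd +1wr — yes → AL1|MU2|ME2|BR1|rd5|wr3
(1) want 1×MEM +1rd +1wr — yes → AL1|MU2|ME1|BR1|rd4|wr2
(2) want 1×ALU +2rd +1wr — WAW → AL1|MU2|ME1|BR1|rd4|wr2
(3) want 1×ALU +2rd +1wr — yes → AL0|MU2|ME1|BR1|rd2|wr1
(4) want 1×ALU +1rd +1wr — FU → AL0|MU2|ME1|BR1|rd2|wr1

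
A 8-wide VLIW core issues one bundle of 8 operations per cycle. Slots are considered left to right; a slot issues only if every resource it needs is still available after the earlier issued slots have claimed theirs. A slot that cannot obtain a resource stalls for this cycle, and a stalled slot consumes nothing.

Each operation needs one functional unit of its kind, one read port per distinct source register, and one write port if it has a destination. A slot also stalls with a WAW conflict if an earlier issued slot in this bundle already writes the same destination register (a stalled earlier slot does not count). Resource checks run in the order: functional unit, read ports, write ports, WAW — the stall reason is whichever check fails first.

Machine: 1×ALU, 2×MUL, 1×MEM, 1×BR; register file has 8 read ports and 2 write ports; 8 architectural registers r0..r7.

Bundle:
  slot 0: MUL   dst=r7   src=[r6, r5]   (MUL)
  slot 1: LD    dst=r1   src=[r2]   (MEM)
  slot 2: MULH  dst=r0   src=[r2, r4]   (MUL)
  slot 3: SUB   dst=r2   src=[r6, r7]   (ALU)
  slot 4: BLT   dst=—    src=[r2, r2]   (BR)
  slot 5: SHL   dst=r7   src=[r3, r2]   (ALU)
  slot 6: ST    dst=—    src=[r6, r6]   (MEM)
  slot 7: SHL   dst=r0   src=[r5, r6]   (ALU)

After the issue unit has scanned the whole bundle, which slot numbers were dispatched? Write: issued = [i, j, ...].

issued = [0, 1, 4]

(0) want 1×MUL +2rd +1wr — yes → AL1|MU1|ME1|BR1|rd6|wr1
(1) want 1×MEM +1rd +1wr — yes → AL1|MU1|ME0|BR1|rd5|wr0
(2) want 1×MUL +2rd +1wr — WR_PORT → AL1|MU1|ME0|BR1|rd5|wr0
(3) want 1×ALU +2rd +1wr — WR_PORT → AL1|MU1|ME0|BR1|rd5|wr0
(4) want 1×BR +1rd +0wr — yes → AL1|MU1|ME0|BR0|rd4|wr0
(5) want 1×ALU +2rd +1wr — WR_PORT → AL1|MU1|ME0|BR0|rd4|wr0
(6) want 1×MEM +1rd +0wr — FU → AL1|MU1|ME0|BR0|rd4|wr0
(7) want 1×ALU +2rd +1wr — WR_PORT → AL1|MU1|ME0|BR0|rd4|wr0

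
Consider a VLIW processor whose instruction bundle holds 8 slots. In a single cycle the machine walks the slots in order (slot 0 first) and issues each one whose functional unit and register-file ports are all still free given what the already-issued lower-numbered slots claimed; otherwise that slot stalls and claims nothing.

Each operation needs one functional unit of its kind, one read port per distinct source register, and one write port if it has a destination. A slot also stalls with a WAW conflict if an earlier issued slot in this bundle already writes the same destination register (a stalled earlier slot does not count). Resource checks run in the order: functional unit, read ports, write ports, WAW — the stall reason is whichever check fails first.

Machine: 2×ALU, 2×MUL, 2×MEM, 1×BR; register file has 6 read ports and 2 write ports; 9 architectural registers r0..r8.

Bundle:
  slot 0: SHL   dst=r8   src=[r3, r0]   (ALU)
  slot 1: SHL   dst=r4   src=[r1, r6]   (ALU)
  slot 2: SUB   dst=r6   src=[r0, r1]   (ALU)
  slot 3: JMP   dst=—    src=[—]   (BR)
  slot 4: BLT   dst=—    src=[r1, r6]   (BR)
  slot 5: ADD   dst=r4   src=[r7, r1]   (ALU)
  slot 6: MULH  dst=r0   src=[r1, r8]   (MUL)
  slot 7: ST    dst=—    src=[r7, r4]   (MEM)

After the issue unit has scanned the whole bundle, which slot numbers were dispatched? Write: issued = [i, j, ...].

slot 0 (ALU): ISSUE — free A1,Mu2,Ld2,B1 rp4 wp1
slot 1 (ALU): ISSUE — free A0,Mu2,Ld2,B1 rp2 wp0
slot 2 (ALU): stall FU — free A0,Mu2,Ld2,B1 rp2 wp0
slot 3 (BR): ISSUE — free A0,Mu2,Ld2,B0 rp2 wp0
slot 4 (BR): stall FU — free A0,Mu2,Ld2,B0 rp2 wp0
slot 5 (ALU): stall FU — free A0,Mu2,Ld2,B0 rp2 wp0
slot 6 (MUL): stall WR_PORT — free A0,Mu2,Ld2,B0 rp2 wp0
slot 7 (MEM): ISSUE — free A0,Mu2,Ld1,B0 rp0 wp0

issued = [0, 1, 3, 7]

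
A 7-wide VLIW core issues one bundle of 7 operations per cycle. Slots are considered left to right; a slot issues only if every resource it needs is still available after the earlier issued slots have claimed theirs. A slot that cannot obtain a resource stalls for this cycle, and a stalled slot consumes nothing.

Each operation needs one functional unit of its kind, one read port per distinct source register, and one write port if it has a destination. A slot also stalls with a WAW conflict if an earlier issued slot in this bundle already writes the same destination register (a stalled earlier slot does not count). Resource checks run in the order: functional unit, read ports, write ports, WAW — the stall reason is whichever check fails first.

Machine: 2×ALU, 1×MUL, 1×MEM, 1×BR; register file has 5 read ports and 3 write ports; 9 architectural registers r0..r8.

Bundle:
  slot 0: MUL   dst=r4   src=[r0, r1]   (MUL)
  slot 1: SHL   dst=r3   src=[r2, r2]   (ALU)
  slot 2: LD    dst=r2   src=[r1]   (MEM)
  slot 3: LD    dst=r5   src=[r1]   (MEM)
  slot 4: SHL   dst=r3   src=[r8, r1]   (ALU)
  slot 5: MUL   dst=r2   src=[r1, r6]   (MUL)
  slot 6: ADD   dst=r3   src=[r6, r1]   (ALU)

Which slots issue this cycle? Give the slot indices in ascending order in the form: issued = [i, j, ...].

issued = [0, 1, 2]

slot 0 (MUL): ISSUE — free A2,Mu0,Ld1,B1 rp3 wp2
slot 1 (ALU): ISSUE — free A1,Mu0,Ld1,B1 rp2 wp1
slot 2 (MEM): ISSUE — free A1,Mu0,Ld0,B1 rp1 wp0
slot 3 (MEM): stall FU — free A1,Mu0,Ld0,B1 rp1 wp0
slot 4 (ALU): stall RD_PORT — free A1,Mu0,Ld0,B1 rp1 wp0
slot 5 (MUL): stall FU — free A1,Mu0,Ld0,B1 rp1 wp0
slot 6 (ALU): stall RD_PORT — free A1,Mu0,Ld0,B1 rp1 wp0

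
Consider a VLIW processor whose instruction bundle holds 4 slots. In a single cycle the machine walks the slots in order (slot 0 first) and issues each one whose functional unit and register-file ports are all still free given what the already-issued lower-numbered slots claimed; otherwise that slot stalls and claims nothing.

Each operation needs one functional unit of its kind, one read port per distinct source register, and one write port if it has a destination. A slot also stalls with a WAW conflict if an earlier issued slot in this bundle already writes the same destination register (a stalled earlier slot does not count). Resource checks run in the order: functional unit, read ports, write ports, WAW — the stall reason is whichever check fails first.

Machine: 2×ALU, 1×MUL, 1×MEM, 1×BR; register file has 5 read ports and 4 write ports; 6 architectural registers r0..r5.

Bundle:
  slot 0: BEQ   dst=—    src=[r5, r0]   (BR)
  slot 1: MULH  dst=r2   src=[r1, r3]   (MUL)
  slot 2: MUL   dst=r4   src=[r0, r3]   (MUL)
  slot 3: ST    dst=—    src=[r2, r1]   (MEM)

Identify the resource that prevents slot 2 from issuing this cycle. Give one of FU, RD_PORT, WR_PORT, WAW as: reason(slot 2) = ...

[0] BR needs rd=2 wr=0: ok; after: ALU=2 MUL=1 MEM=1 BR=0, R=3, W=4
[1] MUL needs rd=2 wr=1: ok; after: ALU=2 MUL=0 MEM=1 BR=0, R=1, W=3
[2] MUL needs rd=2 wr=1: FU; after: ALU=2 MUL=0 MEM=1 BR=0, R=1, W=3
[3] MEM needs rd=2 wr=0: RD_PORT; after: ALU=2 MUL=0 MEM=1 BR=0, R=1, W=3

reason(slot 2) = FU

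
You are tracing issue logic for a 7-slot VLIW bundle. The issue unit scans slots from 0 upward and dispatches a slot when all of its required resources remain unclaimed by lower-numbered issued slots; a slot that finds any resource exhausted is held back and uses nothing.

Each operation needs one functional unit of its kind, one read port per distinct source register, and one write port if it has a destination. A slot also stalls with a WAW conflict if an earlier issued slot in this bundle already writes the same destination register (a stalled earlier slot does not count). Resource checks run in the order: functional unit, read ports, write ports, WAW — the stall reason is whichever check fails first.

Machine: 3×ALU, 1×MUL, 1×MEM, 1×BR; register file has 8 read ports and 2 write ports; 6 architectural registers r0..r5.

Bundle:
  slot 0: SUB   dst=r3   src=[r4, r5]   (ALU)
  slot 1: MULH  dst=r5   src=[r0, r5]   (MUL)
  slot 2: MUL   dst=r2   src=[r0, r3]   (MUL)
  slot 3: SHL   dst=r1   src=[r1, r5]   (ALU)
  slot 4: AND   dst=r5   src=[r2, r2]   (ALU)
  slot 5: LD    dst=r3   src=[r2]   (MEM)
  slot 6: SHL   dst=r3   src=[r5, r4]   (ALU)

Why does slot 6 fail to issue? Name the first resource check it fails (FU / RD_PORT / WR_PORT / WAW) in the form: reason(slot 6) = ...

#0 ALU src=r4,r5 dispatched  <A:2 Mu:1 Ld:1 B:1 rd:6 wr:1>
#1 MUL src=r0,r5 dispatched  <A:2 Mu:0 Ld:1 B:1 rd:4 wr:0>
#2 MUL src=r0,r3 held:FU  <A:2 Mu:0 Ld:1 B:1 rd:4 wr:0>
#3 ALU src=r1,r5 held:WR_PORT  <A:2 Mu:0 Ld:1 B:1 rd:4 wr:0>
#4 ALU src=r2,r2 held:WR_PORT  <A:2 Mu:0 Ld:1 B:1 rd:4 wr:0>
#5 MEM src=r2 held:WR_PORT  <A:2 Mu:0 Ld:1 B:1 rd:4 wr:0>
#6 ALU src=r5,r4 held:WR_PORT  <A:2 Mu:0 Ld:1 B:1 rd:4 wr:0>

reason(slot 6) = WR_PORT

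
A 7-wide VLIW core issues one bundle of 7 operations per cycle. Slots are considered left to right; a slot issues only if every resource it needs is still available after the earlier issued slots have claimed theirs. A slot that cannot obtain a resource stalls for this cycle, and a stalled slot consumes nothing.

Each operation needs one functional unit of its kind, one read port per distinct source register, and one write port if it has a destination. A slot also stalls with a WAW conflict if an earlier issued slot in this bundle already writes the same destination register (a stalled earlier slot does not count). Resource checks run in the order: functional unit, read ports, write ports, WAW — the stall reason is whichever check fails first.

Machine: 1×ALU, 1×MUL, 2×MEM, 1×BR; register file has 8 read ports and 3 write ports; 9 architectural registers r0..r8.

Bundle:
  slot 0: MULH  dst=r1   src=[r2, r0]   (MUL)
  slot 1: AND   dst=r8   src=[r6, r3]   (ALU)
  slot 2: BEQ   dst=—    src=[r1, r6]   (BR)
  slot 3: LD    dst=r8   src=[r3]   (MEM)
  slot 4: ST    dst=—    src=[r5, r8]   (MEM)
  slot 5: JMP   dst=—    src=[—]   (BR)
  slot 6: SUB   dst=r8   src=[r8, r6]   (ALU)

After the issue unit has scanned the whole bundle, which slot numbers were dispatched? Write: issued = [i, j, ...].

issued = [0, 1, 2, 4]

#0 MUL src=r2,r0 dispatched  <A:1 Mu:0 Ld:2 B:1 rd:6 wr:2>
#1 ALU src=r6,r3 dispatched  <A:0 Mu:0 Ld:2 B:1 rd:4 wr:1>
#2 BR src=r1,r6 dispatched  <A:0 Mu:0 Ld:2 B:0 rd:2 wr:1>
#3 MEM src=r3 held:WAW  <A:0 Mu:0 Ld:2 B:0 rd:2 wr:1>
#4 MEM src=r5,r8 dispatched  <A:0 Mu:0 Ld:1 B:0 rd:0 wr:1>
#5 BR src=- held:FU  <A:0 Mu:0 Ld:1 B:0 rd:0 wr:1>
#6 ALU src=r8,r6 held:FU  <A:0 Mu:0 Ld:1 B:0 rd:0 wr:1>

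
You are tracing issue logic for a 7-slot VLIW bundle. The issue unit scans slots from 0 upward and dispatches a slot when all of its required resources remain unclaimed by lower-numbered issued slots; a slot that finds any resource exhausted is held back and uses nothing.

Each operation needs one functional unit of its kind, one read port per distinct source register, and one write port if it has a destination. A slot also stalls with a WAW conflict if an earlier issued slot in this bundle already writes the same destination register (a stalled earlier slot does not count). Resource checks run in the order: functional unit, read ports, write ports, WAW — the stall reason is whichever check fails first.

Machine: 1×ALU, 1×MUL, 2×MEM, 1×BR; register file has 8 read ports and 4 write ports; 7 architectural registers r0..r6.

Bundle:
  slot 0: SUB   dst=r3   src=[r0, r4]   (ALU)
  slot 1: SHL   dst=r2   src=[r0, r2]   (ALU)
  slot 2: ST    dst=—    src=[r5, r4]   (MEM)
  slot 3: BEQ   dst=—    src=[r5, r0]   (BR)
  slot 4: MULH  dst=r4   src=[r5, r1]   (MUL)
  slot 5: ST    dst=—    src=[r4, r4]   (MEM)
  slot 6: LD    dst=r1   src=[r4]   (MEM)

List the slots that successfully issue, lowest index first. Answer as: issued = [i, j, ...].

issued = [0, 2, 3, 4]

slot 0 (ALU): ISSUE — free A0,Mu1,Ld2,B1 rp6 wp3
slot 1 (ALU): stall FU — free A0,Mu1,Ld2,B1 rp6 wp3
slot 2 (MEM): ISSUE — free A0,Mu1,Ld1,B1 rp4 wp3
slot 3 (BR): ISSUE — free A0,Mu1,Ld1,B0 rp2 wp3
slot 4 (MUL): ISSUE — free A0,Mu0,Ld1,B0 rp0 wp2
slot 5 (MEM): stall RD_PORT — free A0,Mu0,Ld1,B0 rp0 wp2
slot 6 (MEM): stall RD_PORT — free A0,Mu0,Ld1,B0 rp0 wp2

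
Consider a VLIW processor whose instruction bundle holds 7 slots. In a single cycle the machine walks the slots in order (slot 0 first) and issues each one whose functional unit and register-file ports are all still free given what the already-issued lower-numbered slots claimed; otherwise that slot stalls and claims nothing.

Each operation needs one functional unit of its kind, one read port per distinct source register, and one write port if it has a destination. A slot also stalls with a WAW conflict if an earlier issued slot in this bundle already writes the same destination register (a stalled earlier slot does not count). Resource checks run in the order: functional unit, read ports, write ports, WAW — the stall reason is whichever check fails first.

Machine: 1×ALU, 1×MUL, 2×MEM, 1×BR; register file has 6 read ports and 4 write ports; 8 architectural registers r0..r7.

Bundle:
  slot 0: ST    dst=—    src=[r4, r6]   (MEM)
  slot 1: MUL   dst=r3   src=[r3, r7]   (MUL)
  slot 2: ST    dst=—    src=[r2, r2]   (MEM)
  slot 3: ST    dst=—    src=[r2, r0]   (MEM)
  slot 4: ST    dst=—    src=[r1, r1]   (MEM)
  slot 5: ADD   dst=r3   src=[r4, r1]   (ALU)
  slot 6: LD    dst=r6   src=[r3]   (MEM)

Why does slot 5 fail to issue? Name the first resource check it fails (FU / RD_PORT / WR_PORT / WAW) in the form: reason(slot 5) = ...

[0] MEM needs rd=2 wr=0: ok; after: ALU=1 MUL=1 MEM=1 BR=1, R=4, W=4
[1] MUL needs rd=2 wr=1: ok; after: ALU=1 MUL=0 MEM=1 BR=1, R=2, W=3
[2] MEM needs rd=1 wr=0: ok; after: ALU=1 MUL=0 MEM=0 BR=1, R=1, W=3
[3] MEM needs rd=2 wr=0: FU; after: ALU=1 MUL=0 MEM=0 BR=1, R=1, W=3
[4] MEM needs rd=1 wr=0: FU; after: ALU=1 MUL=0 MEM=0 BR=1, R=1, W=3
[5] ALU needs rd=2 wr=1: RD_PORT; after: ALU=1 MUL=0 MEM=0 BR=1, R=1, W=3
[6] MEM needs rd=1 wr=1: FU; after: ALU=1 MUL=0 MEM=0 BR=1, R=1, W=3

reason(slot 5) = RD_PORT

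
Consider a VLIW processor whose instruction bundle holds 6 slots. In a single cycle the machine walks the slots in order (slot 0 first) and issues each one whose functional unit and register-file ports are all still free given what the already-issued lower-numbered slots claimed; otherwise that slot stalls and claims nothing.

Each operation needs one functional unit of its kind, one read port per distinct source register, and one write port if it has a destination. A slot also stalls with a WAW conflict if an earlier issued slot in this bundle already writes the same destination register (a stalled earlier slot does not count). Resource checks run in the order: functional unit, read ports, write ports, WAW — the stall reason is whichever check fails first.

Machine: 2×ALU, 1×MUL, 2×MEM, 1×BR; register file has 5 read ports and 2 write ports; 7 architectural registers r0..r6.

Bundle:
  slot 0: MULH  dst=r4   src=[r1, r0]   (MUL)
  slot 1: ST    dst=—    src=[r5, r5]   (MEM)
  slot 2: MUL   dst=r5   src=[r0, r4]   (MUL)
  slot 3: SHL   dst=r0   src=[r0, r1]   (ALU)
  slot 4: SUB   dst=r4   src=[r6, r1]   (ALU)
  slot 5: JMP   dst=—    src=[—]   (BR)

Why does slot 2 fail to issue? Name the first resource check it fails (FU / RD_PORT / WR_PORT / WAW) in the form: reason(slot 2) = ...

[0] MUL needs rd=2 wr=1: ok; after: ALU=2 MUL=0 MEM=2 BR=1, R=3, W=1
[1] MEM needs rd=1 wr=0: ok; after: ALU=2 MUL=0 MEM=1 BR=1, R=2, W=1
[2] MUL needs rd=2 wr=1: FU; after: ALU=2 MUL=0 MEM=1 BR=1, R=2, W=1
[3] ALU needs rd=2 wr=1: ok; after: ALU=1 MUL=0 MEM=1 BR=1, R=0, W=0
[4] ALU needs rd=2 wr=1: RD_PORT; after: ALU=1 MUL=0 MEM=1 BR=1, R=0, W=0
[5] BR needs rd=0 wr=0: ok; after: ALU=1 MUL=0 MEM=1 BR=0, R=0, W=0

reason(slot 2) = FU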